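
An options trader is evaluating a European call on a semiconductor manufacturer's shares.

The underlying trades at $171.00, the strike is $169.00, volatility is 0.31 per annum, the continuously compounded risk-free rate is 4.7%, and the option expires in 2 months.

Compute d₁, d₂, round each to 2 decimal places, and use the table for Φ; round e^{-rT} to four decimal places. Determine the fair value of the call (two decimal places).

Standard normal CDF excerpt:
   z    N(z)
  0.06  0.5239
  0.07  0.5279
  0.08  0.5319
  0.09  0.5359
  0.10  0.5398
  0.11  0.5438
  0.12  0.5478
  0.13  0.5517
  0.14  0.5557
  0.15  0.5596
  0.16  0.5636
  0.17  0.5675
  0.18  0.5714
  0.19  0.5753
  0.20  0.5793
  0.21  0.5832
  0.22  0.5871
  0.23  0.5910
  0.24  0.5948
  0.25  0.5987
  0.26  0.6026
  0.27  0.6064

T = 0.1667;  σ√T = 0.1266
d₁ = [ln(171/169) + (0.047 + 0.31²/2)·0.1667] / 0.1266 = [0.0118 + 0.0158] / 0.1266 = 0.2181 ⇒ 0.22
d₂ = d₁ − σ√T = 0.2181 − 0.1266 = 0.0916 ⇒ 0.09
exp(−rT) = exp(−0.047·0.1667) = 0.9922
N(d₁) = N(0.22) = 0.5871;  N(d₂) = N(0.09) = 0.5359
C = 171·0.5871 − 169·0.9922·0.5359 = 100.3941 − 89.8607 = 10.5334

$10.53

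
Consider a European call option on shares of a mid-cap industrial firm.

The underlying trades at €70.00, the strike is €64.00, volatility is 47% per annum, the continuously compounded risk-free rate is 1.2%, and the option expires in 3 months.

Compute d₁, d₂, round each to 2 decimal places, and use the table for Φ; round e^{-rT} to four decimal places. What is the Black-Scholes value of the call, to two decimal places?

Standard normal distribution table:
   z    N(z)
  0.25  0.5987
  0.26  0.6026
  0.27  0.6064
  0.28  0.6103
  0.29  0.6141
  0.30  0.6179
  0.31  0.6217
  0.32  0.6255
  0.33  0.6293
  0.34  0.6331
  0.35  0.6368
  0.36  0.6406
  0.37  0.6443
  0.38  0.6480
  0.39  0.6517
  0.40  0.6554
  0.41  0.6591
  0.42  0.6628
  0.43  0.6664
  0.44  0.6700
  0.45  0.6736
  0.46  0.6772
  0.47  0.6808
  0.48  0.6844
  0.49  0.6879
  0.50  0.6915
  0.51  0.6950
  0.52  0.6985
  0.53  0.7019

σ√T = 0.47 × 0.5000 = 0.2350
d₁ = [ln(70/64) + (0.012 + 0.47²/2)·0.25] / 0.2350 = [0.0896 + 0.0306] / 0.2350 = 0.5116 which rounds to 0.51
d₂ = d₁ − σ√T = 0.5116 − 0.2350 = 0.2766 which rounds to 0.28
e^(−rT) = e^(−0.012·0.25) = 0.9970
C = 70·N(0.51) − 64·0.9970·N(0.28) = 70·0.6950 − 64·0.9970·0.6103 = 48.6500 − 38.9420 = 9.7080

€9.71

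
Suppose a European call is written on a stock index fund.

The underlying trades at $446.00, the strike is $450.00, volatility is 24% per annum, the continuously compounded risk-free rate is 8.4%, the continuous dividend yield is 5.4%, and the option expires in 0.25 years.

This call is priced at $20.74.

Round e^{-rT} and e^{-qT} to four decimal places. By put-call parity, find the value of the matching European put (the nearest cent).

$21.36

e^(−qT) = e^(−0.054·0.25) = 0.9866;  e^(−rT) = e^(−0.084·0.25) = 0.9792
Put-call parity: C − P = S·e^(−qT) − K·e^(−rT) = 446·0.9866 − 450·0.9792 = 440.0236 − 440.6400 = -0.6164
P = C − (C − P) = 20.74 − (-0.6164) = 21.3564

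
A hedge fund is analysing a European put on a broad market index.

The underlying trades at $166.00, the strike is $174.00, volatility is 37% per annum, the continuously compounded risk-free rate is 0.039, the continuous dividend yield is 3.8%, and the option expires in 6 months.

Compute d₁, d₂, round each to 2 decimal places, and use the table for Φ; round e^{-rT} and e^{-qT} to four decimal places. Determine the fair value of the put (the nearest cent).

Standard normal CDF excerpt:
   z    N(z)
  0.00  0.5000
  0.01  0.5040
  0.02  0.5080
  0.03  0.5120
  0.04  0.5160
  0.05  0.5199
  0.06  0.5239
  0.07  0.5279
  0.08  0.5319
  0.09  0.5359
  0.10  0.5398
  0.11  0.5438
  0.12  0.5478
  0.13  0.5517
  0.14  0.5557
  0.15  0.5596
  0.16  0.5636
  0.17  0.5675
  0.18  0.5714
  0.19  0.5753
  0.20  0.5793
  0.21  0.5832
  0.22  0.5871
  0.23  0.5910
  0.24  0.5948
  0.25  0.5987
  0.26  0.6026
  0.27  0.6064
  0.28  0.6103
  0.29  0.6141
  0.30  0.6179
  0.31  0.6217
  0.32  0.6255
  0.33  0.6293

σ√T = 0.37 × 0.7071 = 0.2616
d₁ = [ln(166/174) + (0.039 − 0.038 + 0.37²/2)·0.5] / 0.2616 = [-0.0471 + 0.0347] / 0.2616 = -0.0472 which rounds to -0.05
d₂ = d₁ − σ√T = -0.0472 − 0.2616 = -0.3088 which rounds to -0.31
e^(−qT) = e^(−0.038·0.5) = 0.9812;  e^(−rT) = e^(−0.039·0.5) = 0.9807
N(−d₂) = N(0.31) = 0.6217;  N(−d₁) = N(0.05) = 0.5199
P = 174·0.9807·0.6217 − 166·0.9812·0.5199 = 106.0880 − 84.6809 = 21.4071

$21.41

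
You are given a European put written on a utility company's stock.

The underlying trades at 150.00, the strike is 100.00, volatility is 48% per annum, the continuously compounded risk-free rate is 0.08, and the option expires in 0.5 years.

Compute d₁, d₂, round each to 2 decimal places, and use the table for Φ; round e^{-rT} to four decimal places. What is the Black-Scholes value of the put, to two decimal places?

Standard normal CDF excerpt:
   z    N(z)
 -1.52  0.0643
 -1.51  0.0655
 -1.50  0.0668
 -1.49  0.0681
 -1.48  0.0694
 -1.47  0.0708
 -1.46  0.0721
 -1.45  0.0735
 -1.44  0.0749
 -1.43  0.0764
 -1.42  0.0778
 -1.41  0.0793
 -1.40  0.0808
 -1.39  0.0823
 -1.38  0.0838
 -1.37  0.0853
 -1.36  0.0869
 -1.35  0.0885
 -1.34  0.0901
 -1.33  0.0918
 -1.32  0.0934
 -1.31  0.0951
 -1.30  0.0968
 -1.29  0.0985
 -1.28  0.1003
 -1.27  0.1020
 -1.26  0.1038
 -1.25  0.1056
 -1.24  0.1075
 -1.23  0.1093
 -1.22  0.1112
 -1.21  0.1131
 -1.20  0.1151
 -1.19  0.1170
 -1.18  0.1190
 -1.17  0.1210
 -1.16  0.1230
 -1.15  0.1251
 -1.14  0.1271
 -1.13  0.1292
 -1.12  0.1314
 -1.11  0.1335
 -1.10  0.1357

1.80

σ√T = 0.48 × 0.7071 = 0.3394
ln(S/K) + (r + σ²/2)T = ln(150/100) + (0.08 + 0.48²/2)·0.5 = 0.4055 + 0.0976 = 0.5031
d₁ = 0.5031 / 0.3394 = 1.4822 which rounds to 1.48
d₂ = d₁ − σ√T = 1.4822 − 0.3394 = 1.1428 which rounds to 1.14
exp(−rT) = exp(−0.08·0.5) = 0.9608
P = 100·0.9608·N(-1.14) − 150·N(-1.48) = 100·0.9608·0.1271 − 150·0.0694 = 12.2118 − 10.4100 = 1.8018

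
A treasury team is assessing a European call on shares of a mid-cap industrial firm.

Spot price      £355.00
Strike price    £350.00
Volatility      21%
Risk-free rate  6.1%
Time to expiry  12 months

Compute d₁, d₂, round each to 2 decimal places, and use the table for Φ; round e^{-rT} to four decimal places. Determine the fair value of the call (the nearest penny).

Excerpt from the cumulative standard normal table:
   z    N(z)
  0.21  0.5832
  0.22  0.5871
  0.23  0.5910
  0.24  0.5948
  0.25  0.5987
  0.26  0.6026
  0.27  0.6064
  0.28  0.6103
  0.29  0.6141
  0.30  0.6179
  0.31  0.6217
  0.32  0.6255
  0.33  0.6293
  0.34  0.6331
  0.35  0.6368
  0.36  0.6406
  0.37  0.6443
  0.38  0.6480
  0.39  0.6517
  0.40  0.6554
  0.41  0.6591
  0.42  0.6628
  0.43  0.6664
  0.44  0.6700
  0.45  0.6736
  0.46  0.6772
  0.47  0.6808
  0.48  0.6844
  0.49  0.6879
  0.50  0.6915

T = 1;  σ√T = 0.2100
ln(S/K) + (r + σ²/2)T = ln(355/350) + (0.061 + 0.21²/2)·1 = 0.0142 + 0.0830 = 0.0972
d₁ = 0.0972 / 0.2100 = 0.4630 ≈ 0.46
d₂ = d₁ − σ√T = 0.4630 − 0.2100 = 0.2530 ≈ 0.25
exp(−rT) = exp(−0.061·1) = 0.9408
C = 355·N(0.46) − 350·0.9408·N(0.25) = 355·0.6772 − 350·0.9408·0.5987 = 240.4060 − 197.1399 = 43.2661

£43.27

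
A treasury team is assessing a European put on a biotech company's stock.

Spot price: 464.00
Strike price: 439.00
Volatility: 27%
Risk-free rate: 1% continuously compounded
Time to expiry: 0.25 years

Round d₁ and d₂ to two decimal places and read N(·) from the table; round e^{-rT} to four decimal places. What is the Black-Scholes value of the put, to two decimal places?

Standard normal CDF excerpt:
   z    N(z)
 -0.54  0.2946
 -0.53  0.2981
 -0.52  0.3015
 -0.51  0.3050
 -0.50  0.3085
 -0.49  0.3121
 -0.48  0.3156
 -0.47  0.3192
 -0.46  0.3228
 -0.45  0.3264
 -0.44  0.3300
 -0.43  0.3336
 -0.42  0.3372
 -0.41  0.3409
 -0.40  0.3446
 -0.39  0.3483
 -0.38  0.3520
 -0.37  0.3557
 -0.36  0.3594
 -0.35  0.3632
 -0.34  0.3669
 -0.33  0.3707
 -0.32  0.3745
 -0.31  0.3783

σ√T = 0.27 × 0.5000 = 0.1350
d₁ = [ln(464/439) + (0.01 + 0.27²/2)·0.25] / 0.1350 = [0.0554 + 0.0116] / 0.1350 = 0.4963 → 0.50
d₂ = d₁ − σ√T = 0.4963 − 0.1350 = 0.3613 → 0.36
exp(−rT) = exp(−0.01·0.25) = 0.9975
P = 439·0.9975·N(-0.36) − 464·N(-0.50) = 439·0.9975·0.3594 − 464·0.3085 = 157.3822 − 143.1440 = 14.2382

14.24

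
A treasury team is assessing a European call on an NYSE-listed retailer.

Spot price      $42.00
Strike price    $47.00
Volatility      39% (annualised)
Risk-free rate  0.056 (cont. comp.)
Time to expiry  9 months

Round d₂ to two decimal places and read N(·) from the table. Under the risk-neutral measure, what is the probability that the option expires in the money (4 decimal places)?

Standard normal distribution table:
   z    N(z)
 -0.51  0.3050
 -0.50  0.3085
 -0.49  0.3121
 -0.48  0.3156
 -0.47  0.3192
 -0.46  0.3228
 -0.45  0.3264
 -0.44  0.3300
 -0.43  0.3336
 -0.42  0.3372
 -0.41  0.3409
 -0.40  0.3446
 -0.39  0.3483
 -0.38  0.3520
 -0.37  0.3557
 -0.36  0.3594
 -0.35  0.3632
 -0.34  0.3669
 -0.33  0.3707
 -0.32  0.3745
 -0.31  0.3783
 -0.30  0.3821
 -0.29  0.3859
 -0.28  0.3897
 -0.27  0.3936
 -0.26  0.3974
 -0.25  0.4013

σ√T = 0.39 × 0.8660 = 0.3377
d₁ = [ln(42/47) + (0.056 + 0.39²/2)·0.75] / 0.3377 = [-0.1125 + 0.0990] / 0.3377 = -0.0398 ≈ -0.04
d₂ = d₁ − σ√T = -0.0398 − 0.3377 = -0.3775 ≈ -0.38
Pr(exercise) under Q = N(d₂) = 0.3520

0.3520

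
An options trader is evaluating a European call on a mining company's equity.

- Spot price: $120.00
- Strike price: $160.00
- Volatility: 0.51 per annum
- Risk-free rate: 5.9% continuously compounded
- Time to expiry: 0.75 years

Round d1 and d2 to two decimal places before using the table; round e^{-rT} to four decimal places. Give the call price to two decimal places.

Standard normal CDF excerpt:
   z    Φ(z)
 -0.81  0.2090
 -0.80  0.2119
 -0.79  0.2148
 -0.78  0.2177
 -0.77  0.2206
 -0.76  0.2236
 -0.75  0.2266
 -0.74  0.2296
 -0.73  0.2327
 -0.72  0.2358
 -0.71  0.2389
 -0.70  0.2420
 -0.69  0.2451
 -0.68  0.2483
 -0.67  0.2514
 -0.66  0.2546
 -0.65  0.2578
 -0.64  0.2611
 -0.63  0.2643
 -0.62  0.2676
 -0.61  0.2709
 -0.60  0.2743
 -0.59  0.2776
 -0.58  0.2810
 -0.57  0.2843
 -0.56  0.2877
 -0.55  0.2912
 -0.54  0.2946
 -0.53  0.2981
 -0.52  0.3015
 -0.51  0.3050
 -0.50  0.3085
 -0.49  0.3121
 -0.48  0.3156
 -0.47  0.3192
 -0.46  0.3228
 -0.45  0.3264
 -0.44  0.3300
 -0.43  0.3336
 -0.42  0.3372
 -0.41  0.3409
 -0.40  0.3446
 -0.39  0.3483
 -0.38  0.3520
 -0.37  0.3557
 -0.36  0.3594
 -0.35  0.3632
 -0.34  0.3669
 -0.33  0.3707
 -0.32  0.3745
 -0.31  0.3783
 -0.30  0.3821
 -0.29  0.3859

σ√T = 0.51·√0.75 = 0.4417
d₁ = [ln(120/160) + (0.059 + 0.51²/2)·0.75] / 0.4417 = [-0.2877 + 0.1418] / 0.4417 = -0.3303 → -0.33
d₂ = d₁ − σ√T = -0.3303 − 0.4417 = -0.7720 → -0.77
e^(−rT) = e^(−0.059·0.75) = 0.9567
N(d₁) = N(-0.33) = 0.3707;  N(d₂) = N(-0.77) = 0.2206
C = 120·0.3707 − 160·0.9567·0.2206 = 44.4840 − 33.7677 = 10.7163

$10.72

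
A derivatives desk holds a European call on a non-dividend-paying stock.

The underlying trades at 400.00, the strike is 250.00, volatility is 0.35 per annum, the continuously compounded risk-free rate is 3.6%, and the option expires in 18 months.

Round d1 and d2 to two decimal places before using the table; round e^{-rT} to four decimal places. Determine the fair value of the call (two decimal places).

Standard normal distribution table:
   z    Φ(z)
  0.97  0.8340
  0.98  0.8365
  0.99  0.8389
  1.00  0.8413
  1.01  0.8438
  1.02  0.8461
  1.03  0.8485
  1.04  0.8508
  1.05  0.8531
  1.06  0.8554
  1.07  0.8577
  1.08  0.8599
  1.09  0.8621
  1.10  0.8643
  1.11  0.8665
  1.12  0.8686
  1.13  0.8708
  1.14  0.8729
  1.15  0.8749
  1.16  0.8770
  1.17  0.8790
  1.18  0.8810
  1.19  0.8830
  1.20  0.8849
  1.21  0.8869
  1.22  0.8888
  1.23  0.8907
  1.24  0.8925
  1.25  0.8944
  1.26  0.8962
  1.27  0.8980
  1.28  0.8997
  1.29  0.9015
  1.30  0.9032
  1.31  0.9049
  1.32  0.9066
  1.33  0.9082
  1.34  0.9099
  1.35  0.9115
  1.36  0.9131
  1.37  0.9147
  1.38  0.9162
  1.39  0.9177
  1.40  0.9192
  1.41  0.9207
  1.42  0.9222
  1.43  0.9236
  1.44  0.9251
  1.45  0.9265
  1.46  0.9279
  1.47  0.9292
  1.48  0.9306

170.19

σ√T = 0.35 × 1.2247 = 0.4287
d₁ = [ln(400/250) + (0.036 + 0.35²/2)·1.5] / 0.4287 = [0.4700 + 0.1459] / 0.4287 = 1.4368 → 1.44
d₂ = d₁ − σ√T = 1.4368 − 0.4287 = 1.0081 → 1.01
e^(−rT) = e^(−0.036·1.5) = 0.9474
N(d₁) = N(1.44) = 0.9251;  N(d₂) = N(1.01) = 0.8438
C = 400·0.9251 − 250·0.9474·0.8438 = 370.0400 − 199.8540 = 170.1860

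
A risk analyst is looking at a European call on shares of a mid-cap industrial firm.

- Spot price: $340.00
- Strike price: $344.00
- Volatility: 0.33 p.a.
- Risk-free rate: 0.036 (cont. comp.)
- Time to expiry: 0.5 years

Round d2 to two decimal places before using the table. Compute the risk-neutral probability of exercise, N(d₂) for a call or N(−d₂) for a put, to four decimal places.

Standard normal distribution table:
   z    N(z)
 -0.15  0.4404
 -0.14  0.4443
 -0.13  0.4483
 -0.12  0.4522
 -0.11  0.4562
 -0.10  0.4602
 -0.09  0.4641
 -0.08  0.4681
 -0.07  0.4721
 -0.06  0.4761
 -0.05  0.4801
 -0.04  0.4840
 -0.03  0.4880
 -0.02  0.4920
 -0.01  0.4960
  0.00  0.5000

σ√T = 0.33·√0.5 = 0.2333
d₁ = [ln(340/344) + (0.036 + 0.33²/2)·0.5] / 0.2333 = [-0.0117 + 0.0452] / 0.2333 = 0.1437 which rounds to 0.14
d₂ = d₁ − σ√T = 0.1437 − 0.2333 = -0.0897 which rounds to -0.09
Pr(exercise) under Q = N(d₂) = 0.4641

0.4641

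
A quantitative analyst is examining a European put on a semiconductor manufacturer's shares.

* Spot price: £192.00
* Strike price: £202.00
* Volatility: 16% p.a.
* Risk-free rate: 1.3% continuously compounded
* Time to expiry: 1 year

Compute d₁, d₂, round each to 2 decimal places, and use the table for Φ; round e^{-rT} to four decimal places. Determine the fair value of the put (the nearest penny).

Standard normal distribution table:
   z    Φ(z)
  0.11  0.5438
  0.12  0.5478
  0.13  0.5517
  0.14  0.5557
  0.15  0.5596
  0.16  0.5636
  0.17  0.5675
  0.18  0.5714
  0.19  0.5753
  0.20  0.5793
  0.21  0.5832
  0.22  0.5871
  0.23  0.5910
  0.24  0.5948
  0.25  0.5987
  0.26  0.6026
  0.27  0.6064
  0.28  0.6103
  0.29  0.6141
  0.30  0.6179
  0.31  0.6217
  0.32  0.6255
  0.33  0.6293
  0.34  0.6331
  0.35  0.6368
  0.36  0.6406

T = 1;  σ√T = 0.1600
d₁ = [ln(192/202) + (0.013 + 0.16²/2)·1] / 0.1600 = [-0.0508 + 0.0258] / 0.1600 = -0.1561 ≈ -0.16
d₂ = d₁ − σ√T = -0.1561 − 0.1600 = -0.3161 ≈ -0.32
exp(−rT) = exp(−0.013·1) = 0.9871
N(−d₂) = N(0.32) = 0.6255;  N(−d₁) = N(0.16) = 0.5636
P = 202·0.9871·0.6255 − 192·0.5636 = 124.7211 − 108.2112 = 16.5099

£16.51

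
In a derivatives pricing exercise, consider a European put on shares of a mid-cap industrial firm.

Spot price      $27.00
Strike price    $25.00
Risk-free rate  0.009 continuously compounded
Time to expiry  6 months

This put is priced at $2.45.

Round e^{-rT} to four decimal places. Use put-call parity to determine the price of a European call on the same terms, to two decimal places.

e^(−rT) = e^(−0.009·0.5) = 0.9955
Put-call parity: C − P = S − K·e^(−rT) = 27 − 25·0.9955 = 27 − 24.8875 = 2.1125
C = P + (C − P) = 2.45 + (2.1125) = 4.5625

$4.56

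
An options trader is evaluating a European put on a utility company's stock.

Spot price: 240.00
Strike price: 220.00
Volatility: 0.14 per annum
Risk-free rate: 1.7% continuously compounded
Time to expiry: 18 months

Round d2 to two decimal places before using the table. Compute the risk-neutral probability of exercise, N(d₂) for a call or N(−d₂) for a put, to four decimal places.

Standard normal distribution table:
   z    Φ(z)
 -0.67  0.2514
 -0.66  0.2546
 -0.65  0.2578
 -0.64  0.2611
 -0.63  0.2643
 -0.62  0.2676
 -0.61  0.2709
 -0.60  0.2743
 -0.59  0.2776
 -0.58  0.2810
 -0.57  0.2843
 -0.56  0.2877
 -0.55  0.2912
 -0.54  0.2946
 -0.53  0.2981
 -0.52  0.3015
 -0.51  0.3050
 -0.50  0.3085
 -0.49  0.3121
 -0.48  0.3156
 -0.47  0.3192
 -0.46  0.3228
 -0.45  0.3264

T = 1.5;  σ√T = 0.1715
d₁ = [ln(240/220) + (0.017 + 0.14²/2)·1.5] / 0.1715 = [0.0870 + 0.0402] / 0.1715 = 0.7419 → 0.74
d₂ = d₁ − σ√T = 0.7419 − 0.1715 = 0.5704 → 0.57
Pr(exercise) under Q = N(−d₂) = N(-0.57) = 0.2843

0.2843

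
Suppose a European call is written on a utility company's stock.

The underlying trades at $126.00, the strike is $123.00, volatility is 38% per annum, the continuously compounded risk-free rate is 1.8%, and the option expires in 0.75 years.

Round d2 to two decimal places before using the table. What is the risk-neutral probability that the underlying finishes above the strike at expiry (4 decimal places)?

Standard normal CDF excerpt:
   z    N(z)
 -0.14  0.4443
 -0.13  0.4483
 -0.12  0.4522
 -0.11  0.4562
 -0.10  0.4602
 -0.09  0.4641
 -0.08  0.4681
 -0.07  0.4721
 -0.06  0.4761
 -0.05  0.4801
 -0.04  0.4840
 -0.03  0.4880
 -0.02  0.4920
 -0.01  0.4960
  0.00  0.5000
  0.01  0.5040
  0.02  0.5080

σ√T = 0.38·√0.75 = 0.3291
d₁ = [ln(126/123) + (0.018 + ½·0.38²)·0.75] / (σ√T) = (0.0241 + 0.0677) / 0.3291 = 0.2788 ⇒ 0.28
d₂ = 0.2788 − 0.3291 = -0.0503 ⇒ -0.05
Pr(exercise) under Q = N(d₂) = 0.4801

0.4801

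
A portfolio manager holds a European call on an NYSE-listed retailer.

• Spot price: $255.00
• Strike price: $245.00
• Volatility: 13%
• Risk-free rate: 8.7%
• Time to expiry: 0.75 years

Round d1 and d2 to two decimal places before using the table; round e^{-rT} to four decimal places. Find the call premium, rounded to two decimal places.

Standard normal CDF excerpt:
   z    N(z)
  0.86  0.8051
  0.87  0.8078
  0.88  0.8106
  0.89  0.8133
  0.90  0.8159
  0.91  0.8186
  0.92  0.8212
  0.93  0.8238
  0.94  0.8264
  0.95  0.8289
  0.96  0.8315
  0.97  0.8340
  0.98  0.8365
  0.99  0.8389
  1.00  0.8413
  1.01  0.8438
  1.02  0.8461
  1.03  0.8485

$27.87

T = 0.75;  σ√T = 0.1126
d₁ = [ln(255/245) + (0.087 + 0.13²/2)·0.75] / 0.1126 = [0.0400 + 0.0716] / 0.1126 = 0.9912 → 0.99
d₂ = d₁ − σ√T = 0.9912 − 0.1126 = 0.8786 → 0.88
e^(−rT) = e^(−0.087·0.75) = 0.9368
N(d₁) = N(0.99) = 0.8389;  N(d₂) = N(0.88) = 0.8106
C = 255·0.8389 − 245·0.9368·0.8106 = 213.9195 − 186.0457 = 27.8738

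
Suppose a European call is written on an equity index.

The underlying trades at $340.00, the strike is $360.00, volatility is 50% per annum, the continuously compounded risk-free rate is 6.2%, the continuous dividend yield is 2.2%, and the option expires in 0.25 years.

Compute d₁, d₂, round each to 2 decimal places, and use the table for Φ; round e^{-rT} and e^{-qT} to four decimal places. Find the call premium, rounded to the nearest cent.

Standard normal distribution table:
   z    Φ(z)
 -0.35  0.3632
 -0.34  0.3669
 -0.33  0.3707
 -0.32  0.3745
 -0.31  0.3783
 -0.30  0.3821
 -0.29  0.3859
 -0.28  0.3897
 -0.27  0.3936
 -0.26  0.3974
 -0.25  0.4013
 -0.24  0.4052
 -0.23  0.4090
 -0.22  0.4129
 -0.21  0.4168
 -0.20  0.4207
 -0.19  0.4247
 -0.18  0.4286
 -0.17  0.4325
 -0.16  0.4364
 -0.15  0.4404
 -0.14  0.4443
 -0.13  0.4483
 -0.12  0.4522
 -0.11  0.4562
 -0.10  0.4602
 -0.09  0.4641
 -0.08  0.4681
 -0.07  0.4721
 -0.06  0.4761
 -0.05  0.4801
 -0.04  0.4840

T = 0.25;  σ√T = 0.2500
d₁ = [ln(340/360) + (0.062 − 0.022 + 0.5²/2)·0.25] / 0.2500 = [-0.0572 + 0.0413] / 0.2500 = -0.0636 ≈ -0.06
d₂ = d₁ − σ√T = -0.0636 − 0.2500 = -0.3136 ≈ -0.31
e^(−qT) = e^(−0.022·0.25) = 0.9945;  e^(−rT) = e^(−0.062·0.25) = 0.9846
N(d₁) = N(-0.06) = 0.4761;  N(d₂) = N(-0.31) = 0.3783
C = 340·0.9945·0.4761 − 360·0.9846·0.3783 = 160.9837 − 134.0907 = 26.8930

$26.89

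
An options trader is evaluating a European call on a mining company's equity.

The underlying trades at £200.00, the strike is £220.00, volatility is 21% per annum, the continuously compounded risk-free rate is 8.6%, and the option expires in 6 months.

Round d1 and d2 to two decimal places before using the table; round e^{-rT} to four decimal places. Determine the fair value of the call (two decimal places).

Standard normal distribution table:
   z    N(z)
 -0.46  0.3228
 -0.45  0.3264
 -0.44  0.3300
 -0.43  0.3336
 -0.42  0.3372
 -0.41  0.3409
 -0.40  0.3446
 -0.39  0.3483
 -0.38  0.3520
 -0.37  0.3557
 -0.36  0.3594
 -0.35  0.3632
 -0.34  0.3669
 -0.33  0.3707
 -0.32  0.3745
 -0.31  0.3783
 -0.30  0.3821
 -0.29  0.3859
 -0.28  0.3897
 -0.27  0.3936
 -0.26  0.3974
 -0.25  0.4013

T = 0.5;  σ√T = 0.1485
d₁ = [ln(200/220) + (0.086 + 0.21²/2)·0.5] / 0.1485 = [-0.0953 + 0.0540] / 0.1485 = -0.2780 which rounds to -0.28
d₂ = d₁ − σ√T = -0.2780 − 0.1485 = -0.4265 which rounds to -0.43
exp(−rT) = exp(−0.086·0.5) = 0.9579
C = 200·N(-0.28) − 220·0.9579·N(-0.43) = 200·0.3897 − 220·0.9579·0.3336 = 77.9400 − 70.3022 = 7.6378

£7.64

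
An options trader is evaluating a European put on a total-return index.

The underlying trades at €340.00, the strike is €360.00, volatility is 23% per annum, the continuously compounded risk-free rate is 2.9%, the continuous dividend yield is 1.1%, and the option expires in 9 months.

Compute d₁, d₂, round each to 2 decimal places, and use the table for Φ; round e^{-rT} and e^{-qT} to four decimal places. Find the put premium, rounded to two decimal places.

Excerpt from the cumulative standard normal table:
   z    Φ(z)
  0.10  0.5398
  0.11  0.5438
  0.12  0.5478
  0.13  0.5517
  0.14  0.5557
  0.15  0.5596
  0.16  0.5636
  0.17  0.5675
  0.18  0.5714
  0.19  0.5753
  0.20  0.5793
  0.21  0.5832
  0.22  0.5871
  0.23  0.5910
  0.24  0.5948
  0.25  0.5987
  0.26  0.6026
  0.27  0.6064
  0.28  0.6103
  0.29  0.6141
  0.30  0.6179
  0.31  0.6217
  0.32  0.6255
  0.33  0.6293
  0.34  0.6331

€35.61

σ√T = 0.23 × 0.8660 = 0.1992
ln(S/K) + (r − q + σ²/2)T = ln(340/360) + (0.029 − 0.011 + 0.23²/2)·0.75 = -0.0572 + 0.0333 = -0.0238
d₁ = -0.0238 / 0.1992 = -0.1196 which rounds to -0.12
d₂ = d₁ − σ√T = -0.1196 − 0.1992 = -0.3188 which rounds to -0.32
e^(−qT) = e^(−0.011·0.75) = 0.9918;  e^(−rT) = e^(−0.029·0.75) = 0.9785
N(−d₂) = N(0.32) = 0.6255;  N(−d₁) = N(0.12) = 0.5478
P = 360·0.9785·0.6255 − 340·0.9918·0.5478 = 220.3386 − 184.7247 = 35.6139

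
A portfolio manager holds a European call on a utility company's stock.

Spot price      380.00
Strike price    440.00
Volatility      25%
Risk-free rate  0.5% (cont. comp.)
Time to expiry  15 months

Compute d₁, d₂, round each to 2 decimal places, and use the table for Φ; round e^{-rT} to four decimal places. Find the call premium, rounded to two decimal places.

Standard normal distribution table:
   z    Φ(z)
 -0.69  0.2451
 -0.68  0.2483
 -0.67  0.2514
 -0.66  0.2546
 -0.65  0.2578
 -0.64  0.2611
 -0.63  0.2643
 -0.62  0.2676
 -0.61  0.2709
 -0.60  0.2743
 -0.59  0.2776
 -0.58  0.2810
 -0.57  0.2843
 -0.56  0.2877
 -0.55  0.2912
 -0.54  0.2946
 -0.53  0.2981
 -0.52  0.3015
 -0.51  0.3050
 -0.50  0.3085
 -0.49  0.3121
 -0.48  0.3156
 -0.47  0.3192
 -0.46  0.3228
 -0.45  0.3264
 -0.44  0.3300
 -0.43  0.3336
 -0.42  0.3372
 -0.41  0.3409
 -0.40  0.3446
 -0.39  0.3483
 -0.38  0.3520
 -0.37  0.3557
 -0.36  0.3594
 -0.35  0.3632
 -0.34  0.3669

22.40

T = 1.25;  σ√T = 0.2795
d₁ = [ln(380/440) + (0.005 + 0.25²/2)·1.25] / 0.2795 = [-0.1466 + 0.0453] / 0.2795 = -0.3624 ⇒ -0.36
d₂ = d₁ − σ√T = -0.3624 − 0.2795 = -0.6419 ⇒ -0.64
exp(−rT) = exp(−0.005·1.25) = 0.9938
N(d₁) = N(-0.36) = 0.3594;  N(d₂) = N(-0.64) = 0.2611
C = 380·0.3594 − 440·0.9938·0.2611 = 136.5720 − 114.1717 = 22.4003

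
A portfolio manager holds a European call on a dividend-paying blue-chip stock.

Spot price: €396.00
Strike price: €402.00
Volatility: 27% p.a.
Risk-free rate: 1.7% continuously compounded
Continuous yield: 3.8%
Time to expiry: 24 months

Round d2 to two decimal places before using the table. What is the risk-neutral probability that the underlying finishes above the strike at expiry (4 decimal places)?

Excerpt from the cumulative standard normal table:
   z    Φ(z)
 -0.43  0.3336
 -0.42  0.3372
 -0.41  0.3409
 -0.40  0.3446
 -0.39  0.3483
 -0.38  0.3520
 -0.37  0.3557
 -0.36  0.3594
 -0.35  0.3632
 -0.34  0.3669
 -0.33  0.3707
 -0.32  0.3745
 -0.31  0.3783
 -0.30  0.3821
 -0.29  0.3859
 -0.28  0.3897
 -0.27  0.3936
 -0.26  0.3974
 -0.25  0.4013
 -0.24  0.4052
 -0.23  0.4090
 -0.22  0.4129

0.3669

T = 2;  σ√T = 0.3818
ln(S/K) + (r − q + σ²/2)T = ln(396/402) + (0.017 − 0.038 + 0.27²/2)·2 = -0.0150 + 0.0309 = 0.0159
d₁ = 0.0159 / 0.3818 = 0.0415 → 0.04
d₂ = d₁ − σ√T = 0.0415 − 0.3818 = -0.3403 → -0.34
Pr(exercise) under Q = N(d₂) = 0.3669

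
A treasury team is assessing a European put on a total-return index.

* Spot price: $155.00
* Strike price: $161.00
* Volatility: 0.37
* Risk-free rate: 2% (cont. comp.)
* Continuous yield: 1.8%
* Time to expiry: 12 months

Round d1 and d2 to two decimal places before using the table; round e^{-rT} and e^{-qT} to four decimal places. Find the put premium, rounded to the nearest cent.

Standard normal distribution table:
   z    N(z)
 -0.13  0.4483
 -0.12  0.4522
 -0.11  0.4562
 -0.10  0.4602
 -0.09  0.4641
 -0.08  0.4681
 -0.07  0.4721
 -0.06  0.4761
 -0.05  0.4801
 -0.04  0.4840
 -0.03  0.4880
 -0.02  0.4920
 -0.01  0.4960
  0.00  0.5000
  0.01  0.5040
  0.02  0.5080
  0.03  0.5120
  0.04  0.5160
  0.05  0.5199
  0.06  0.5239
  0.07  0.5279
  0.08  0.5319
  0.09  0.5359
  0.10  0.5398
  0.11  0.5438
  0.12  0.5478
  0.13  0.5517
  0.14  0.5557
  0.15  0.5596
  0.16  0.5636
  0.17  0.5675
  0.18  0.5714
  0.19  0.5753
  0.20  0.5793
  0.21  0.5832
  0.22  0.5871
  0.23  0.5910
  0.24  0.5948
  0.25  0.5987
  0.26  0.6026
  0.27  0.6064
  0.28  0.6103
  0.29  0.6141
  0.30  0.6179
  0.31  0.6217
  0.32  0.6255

σ√T = 0.37 × 1.0000 = 0.3700
d₁ = [ln(155/161) + (0.02 − 0.018 + ½·0.37²)·1] / (σ√T) = (-0.0380 + 0.0704) / 0.3700 = 0.0878 → 0.09
d₂ = 0.0878 − 0.3700 = -0.2822 → -0.28
exp(−qT) = exp(−0.018·1) = 0.9822;  exp(−rT) = exp(−0.02·1) = 0.9802
N(−d₂) = N(0.28) = 0.6103;  N(−d₁) = N(-0.09) = 0.4641
P = 161·0.9802·0.6103 − 155·0.9822·0.4641 = 96.3128 − 70.6550 = 25.6577

$25.66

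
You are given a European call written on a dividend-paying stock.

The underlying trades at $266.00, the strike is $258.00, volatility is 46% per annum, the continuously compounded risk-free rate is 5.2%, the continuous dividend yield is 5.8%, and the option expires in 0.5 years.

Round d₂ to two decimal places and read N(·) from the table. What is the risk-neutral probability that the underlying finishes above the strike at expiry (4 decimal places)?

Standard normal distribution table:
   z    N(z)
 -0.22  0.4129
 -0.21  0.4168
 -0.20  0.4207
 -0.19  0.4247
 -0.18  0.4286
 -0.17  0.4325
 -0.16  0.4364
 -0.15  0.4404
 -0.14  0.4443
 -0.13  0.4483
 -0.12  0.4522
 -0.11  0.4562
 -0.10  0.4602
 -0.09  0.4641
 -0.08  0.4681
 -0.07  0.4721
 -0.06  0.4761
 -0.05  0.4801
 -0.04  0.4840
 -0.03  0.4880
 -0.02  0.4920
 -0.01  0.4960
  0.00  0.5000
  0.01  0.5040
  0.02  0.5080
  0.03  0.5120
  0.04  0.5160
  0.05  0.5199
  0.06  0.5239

0.4681

σ√T = 0.46·√0.5 = 0.3253
d₁ = [ln(266/258) + (0.052 − 0.058 + 0.46²/2)·0.5] / 0.3253 = [0.0305 + 0.0499] / 0.3253 = 0.2473 ⇒ 0.25
d₂ = d₁ − σ√T = 0.2473 − 0.3253 = -0.0780 ⇒ -0.08
Pr(exercise) under Q = N(d₂) = 0.4681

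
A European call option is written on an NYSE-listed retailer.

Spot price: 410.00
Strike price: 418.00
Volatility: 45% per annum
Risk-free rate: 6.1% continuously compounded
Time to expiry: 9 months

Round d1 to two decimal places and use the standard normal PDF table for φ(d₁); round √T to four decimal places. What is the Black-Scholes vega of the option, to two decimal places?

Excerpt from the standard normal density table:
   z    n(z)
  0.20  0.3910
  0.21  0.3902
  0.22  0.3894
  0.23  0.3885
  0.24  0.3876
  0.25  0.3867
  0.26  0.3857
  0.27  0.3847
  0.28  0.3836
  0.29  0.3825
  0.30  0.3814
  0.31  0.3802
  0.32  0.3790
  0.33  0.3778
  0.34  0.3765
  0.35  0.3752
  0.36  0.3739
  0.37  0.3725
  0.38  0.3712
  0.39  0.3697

136.95

T = 0.75;  σ√T = 0.3897
d₁ = [ln(410/418) + (0.061 + 0.45²/2)·0.75] / 0.3897 = [-0.0193 + 0.1217] / 0.3897 = 0.2627 ≈ 0.26
√T = √0.75 = 0.8660
φ(d₁) = φ(0.26) = 0.3857
vega = S·φ(d₁)·√T = 410·0.3857·0.8660 = 136.9466
(Vega is the same for a European call and put with the same parameters.)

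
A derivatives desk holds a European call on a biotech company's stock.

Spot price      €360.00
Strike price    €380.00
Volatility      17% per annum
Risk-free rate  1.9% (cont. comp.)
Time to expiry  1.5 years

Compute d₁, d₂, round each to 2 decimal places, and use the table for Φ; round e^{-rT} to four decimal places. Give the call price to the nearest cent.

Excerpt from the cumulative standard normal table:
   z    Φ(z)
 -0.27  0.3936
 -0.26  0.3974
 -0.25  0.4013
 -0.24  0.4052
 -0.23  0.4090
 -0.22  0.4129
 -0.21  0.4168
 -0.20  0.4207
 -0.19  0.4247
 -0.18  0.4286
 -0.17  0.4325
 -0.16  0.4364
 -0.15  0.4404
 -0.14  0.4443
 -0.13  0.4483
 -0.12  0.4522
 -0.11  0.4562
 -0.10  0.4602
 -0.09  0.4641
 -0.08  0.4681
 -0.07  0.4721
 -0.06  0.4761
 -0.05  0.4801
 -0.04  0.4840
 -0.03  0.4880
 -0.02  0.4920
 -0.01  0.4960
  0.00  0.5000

€26.07

T = 1.5;  σ√T = 0.2082
d₁ = [ln(360/380) + (0.019 + 0.17²/2)·1.5] / 0.2082 = [-0.0541 + 0.0502] / 0.2082 = -0.0187 ⇒ -0.02
d₂ = d₁ − σ√T = -0.0187 − 0.2082 = -0.2269 ⇒ -0.23
exp(−rT) = exp(−0.019·1.5) = 0.9719
N(d₁) = N(-0.02) = 0.4920;  N(d₂) = N(-0.23) = 0.4090
C = 360·0.4920 − 380·0.9719·0.4090 = 177.1200 − 151.0527 = 26.0673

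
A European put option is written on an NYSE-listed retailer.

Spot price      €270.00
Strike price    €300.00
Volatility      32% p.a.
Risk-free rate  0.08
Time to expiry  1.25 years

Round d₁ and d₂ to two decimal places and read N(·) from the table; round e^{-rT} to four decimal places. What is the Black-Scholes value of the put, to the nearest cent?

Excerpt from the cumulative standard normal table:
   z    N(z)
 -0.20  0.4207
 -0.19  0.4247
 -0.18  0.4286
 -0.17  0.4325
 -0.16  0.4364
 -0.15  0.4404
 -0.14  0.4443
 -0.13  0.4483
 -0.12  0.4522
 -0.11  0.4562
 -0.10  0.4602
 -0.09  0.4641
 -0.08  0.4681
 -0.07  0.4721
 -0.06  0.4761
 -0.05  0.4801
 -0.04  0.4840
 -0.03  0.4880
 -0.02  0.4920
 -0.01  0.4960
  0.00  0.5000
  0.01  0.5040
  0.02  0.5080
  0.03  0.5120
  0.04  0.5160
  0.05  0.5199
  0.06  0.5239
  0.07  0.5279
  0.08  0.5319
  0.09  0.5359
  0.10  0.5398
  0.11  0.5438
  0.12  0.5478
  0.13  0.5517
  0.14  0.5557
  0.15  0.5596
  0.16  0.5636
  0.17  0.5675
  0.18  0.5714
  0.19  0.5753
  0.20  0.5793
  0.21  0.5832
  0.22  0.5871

T = 1.25;  σ√T = 0.3578
d₁ = [ln(270/300) + (0.08 + 0.32²/2)·1.25] / 0.3578 = [-0.1054 + 0.1640] / 0.3578 = 0.1639 which rounds to 0.16
d₂ = d₁ − σ√T = 0.1639 − 0.3578 = -0.1939 which rounds to -0.19
exp(−rT) = exp(−0.08·1.25) = 0.9048
N(−d₂) = N(0.19) = 0.5753;  N(−d₁) = N(-0.16) = 0.4364
P = 300·0.9048·0.5753 − 270·0.4364 = 156.1594 − 117.8280 = 38.3314

€38.33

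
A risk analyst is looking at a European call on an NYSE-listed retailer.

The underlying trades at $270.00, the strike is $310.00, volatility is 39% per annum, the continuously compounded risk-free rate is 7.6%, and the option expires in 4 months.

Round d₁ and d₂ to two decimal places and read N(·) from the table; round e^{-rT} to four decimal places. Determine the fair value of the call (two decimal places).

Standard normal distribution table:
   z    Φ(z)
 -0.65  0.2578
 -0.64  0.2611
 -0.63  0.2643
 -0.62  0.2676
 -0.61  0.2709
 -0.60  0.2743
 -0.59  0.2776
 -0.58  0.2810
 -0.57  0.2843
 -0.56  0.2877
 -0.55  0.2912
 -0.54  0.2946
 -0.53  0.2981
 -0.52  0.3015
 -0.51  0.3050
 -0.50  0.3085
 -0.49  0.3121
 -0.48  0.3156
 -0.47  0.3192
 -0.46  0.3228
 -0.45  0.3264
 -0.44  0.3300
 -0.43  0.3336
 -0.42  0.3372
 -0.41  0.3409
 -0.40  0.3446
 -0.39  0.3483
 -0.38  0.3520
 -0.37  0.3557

σ√T = 0.39·√0.3333 = 0.2252
d₁ = [ln(270/310) + (0.076 + ½·0.39²)·0.3333] / (σ√T) = (-0.1382 + 0.0507) / 0.2252 = -0.3885 ⇒ -0.39
d₂ = -0.3885 − 0.2252 = -0.6136 ⇒ -0.61
e^(−rT) = e^(−0.076·0.3333) = 0.9750
C = 270·N(-0.39) − 310·0.9750·N(-0.61) = 270·0.3483 − 310·0.9750·0.2709 = 94.0410 − 81.8795 = 12.1615

$12.16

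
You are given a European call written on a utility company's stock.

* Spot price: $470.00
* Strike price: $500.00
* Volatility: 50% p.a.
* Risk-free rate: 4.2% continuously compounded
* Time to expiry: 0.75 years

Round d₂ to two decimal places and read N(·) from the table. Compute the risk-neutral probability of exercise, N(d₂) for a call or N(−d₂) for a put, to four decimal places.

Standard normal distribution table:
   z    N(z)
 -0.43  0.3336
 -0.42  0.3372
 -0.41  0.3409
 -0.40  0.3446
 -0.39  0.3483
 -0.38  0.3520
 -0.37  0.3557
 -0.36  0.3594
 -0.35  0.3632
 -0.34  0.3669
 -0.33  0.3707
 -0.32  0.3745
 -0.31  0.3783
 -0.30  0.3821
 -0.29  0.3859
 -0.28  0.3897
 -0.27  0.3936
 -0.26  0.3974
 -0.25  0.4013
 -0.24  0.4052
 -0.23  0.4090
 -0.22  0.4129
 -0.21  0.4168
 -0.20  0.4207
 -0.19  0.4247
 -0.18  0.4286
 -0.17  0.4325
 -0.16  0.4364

T = 0.75;  σ√T = 0.4330
ln(S/K) + (r + σ²/2)T = ln(470/500) + (0.042 + 0.5²/2)·0.75 = -0.0619 + 0.1253 = 0.0634
d₁ = 0.0634 / 0.4330 = 0.1464 ≈ 0.15
d₂ = d₁ − σ√T = 0.1464 − 0.4330 = -0.2867 ≈ -0.29
Risk-neutral Pr[S_T > K] = N(d₂) = N(-0.29) = 0.3859

0.3859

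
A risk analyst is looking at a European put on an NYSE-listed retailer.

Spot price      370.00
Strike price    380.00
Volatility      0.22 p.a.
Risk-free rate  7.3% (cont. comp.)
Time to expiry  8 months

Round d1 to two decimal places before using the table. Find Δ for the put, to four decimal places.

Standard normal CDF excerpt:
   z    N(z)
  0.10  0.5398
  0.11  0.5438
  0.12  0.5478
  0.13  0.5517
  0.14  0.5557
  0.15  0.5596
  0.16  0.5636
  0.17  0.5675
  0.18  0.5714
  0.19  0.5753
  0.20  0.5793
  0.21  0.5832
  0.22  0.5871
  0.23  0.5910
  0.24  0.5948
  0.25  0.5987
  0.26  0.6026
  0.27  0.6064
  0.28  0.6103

σ√T = 0.22 × 0.8165 = 0.1796
d₁ = [ln(370/380) + (0.073 + 0.22²/2)·0.6667] / 0.1796 = [-0.0267 + 0.0648] / 0.1796 = 0.2123 ⇒ 0.21
N(d₁) = N(0.21) = 0.5832
Δ_put = N(d₁) − 1 = 0.5832 − 1 = -0.4168

-0.4168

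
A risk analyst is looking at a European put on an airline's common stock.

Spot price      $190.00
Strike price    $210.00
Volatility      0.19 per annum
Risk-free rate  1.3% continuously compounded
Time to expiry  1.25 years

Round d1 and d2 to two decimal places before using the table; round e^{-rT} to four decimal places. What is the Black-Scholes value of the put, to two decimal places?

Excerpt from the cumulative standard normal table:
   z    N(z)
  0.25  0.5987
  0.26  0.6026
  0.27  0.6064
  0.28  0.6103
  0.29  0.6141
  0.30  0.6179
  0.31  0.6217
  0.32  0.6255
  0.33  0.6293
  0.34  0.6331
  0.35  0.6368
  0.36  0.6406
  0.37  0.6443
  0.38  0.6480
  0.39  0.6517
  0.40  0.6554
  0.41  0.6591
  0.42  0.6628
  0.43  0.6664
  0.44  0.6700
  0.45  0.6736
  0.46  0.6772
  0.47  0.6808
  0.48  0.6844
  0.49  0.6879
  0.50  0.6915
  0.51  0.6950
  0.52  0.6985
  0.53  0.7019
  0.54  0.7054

$26.20

σ√T = 0.19 × 1.1180 = 0.2124
d₁ = [ln(190/210) + (0.013 + ½·0.19²)·1.25] / (σ√T) = (-0.1001 + 0.0388) / 0.2124 = -0.2884 which rounds to -0.29
d₂ = -0.2884 − 0.2124 = -0.5009 which rounds to -0.50
exp(−rT) = exp(−0.013·1.25) = 0.9839
N(−d₂) = N(0.50) = 0.6915;  N(−d₁) = N(0.29) = 0.6141
P = 210·0.9839·0.6915 − 190·0.6141 = 142.8770 − 116.6790 = 26.1980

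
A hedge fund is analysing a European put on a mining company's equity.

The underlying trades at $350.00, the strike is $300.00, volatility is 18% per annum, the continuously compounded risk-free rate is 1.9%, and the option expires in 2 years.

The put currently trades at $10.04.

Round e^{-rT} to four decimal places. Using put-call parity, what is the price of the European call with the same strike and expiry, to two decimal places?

$71.23

exp(−rT) = exp(−0.019·2) = 0.9627
Put-call parity: C − P = S − K·e^(−rT) = 350 − 300·0.9627 = 350 − 288.8100 = 61.1900
C = P + (C − P) = 10.04 + (61.1900) = 71.2300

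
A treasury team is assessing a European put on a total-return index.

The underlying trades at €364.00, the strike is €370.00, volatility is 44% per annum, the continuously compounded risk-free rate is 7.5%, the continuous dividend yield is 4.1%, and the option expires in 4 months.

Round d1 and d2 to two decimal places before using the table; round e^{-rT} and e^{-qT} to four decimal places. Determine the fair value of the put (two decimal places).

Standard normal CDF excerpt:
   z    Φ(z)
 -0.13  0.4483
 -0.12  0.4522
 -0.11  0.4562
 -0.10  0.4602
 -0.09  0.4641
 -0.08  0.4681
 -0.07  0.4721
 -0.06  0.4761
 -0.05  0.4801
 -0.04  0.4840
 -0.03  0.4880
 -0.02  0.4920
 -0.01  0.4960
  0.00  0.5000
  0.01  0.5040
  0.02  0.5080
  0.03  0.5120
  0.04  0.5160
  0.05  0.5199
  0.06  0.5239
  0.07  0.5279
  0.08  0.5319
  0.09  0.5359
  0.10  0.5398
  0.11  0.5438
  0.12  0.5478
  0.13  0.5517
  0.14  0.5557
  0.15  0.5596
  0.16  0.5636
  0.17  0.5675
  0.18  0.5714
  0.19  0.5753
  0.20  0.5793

€38.14

σ√T = 0.44 × 0.5774 = 0.2540
ln(S/K) + (r − q + σ²/2)T = ln(364/370) + (0.075 − 0.041 + 0.44²/2)·0.3333 = -0.0163 + 0.0436 = 0.0273
d₁ = 0.0273 / 0.2540 = 0.1073 ⇒ 0.11
d₂ = d₁ − σ√T = 0.1073 − 0.2540 = -0.1468 ⇒ -0.15
e^(−qT) = e^(−0.041·0.3333) = 0.9864;  e^(−rT) = e^(−0.075·0.3333) = 0.9753
N(−d₂) = N(0.15) = 0.5596;  N(−d₁) = N(-0.11) = 0.4562
P = 370·0.9753·0.5596 − 364·0.9864·0.4562 = 201.9378 − 163.7984 = 38.1394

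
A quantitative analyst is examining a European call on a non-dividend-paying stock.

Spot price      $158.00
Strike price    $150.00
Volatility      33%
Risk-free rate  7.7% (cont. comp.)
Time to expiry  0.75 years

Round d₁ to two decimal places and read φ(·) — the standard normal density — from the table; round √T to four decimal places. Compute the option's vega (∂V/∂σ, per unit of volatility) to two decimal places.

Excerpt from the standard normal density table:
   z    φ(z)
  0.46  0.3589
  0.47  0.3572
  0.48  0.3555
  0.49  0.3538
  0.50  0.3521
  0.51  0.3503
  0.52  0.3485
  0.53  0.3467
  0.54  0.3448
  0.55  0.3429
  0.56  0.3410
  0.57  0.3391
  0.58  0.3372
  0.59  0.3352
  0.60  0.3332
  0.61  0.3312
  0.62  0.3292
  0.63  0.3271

T = 0.75;  σ√T = 0.2858
ln(S/K) + (r + σ²/2)T = ln(158/150) + (0.077 + 0.33²/2)·0.75 = 0.0520 + 0.0986 = 0.1505
d₁ = 0.1505 / 0.2858 = 0.5268 → 0.53
√T = √0.75 = 0.8660
φ(d₁) = φ(0.53) = 0.3467
vega = S·φ(d₁)·√T = 158·0.3467·0.8660 = 47.4383

47.44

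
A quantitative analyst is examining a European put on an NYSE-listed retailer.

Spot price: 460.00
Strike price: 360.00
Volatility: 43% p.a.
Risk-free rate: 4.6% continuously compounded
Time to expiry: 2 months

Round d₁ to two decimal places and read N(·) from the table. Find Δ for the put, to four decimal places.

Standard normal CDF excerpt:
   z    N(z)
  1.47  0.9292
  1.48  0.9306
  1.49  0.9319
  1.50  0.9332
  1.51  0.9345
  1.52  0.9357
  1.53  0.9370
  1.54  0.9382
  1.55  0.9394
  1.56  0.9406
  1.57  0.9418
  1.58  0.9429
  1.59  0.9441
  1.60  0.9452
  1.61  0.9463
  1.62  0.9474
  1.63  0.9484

σ√T = 0.43·√0.1667 = 0.1755
d₁ = [ln(460/360) + (0.046 + 0.43²/2)·0.1667] / 0.1755 = [0.2451 + 0.0231] / 0.1755 = 1.5278 ⇒ 1.53
N(d₁) = N(1.53) = 0.9370
Δ_put = N(d₁) − 1 = 0.9370 − 1 = -0.0630

-0.0630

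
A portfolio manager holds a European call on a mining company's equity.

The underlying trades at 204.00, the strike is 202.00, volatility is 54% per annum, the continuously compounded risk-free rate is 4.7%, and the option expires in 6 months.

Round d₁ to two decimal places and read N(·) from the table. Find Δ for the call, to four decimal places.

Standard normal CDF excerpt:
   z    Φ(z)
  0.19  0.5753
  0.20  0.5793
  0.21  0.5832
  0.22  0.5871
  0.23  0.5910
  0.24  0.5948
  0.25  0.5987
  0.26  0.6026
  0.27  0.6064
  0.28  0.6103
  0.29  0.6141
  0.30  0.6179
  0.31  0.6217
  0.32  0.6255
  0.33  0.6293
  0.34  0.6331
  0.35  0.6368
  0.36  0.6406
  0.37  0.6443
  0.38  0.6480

0.6103

σ√T = 0.54·√0.5 = 0.3818
d₁ = [ln(204/202) + (0.047 + ½·0.54²)·0.5] / (σ√T) = (0.0099 + 0.0964) / 0.3818 = 0.2783 ≈ 0.28
N(d₁) = N(0.28) = 0.6103
Δ_call = N(d₁) = 0.6103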